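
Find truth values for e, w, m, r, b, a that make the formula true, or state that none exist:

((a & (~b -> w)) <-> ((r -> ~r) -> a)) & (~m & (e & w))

e = True, w = True, m = False, r = False, b = True, a = False

  (a & (~b -> w)) <-> ((r -> ~r) -> a) = True
    a & (~b -> w) = False
      ~b -> w = True
        ~b = False
    (r -> ~r) -> a = False
      r -> ~r = True
        ~r = True
  ~m & (e & w) = True
    ~m = True
    e & w = True
Both conjuncts True, so the formula holds.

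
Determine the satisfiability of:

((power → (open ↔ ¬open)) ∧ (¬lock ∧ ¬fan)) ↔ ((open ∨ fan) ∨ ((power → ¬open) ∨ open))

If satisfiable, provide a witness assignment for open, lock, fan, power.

open = True, lock = False, fan = False, power = False

  ((power → (open ↔ ¬open)) ∧ (¬lock ∧ ¬fan)) ↔ ((open ∨ fan) ∨ ((power → ¬open) ∨ open)) = True
    (power → (open ↔ ¬open)) ∧ (¬lock ∧ ¬fan) = True
      power → (open ↔ ¬open) = True
        open ↔ ¬open = False
          ¬open = False
      ¬lock ∧ ¬fan = True
        ¬lock = True
        ¬fan = True
    (open ∨ fan) ∨ ((power → ¬open) ∨ open) = True
      open ∨ fan = True
      (power → ¬open) ∨ open = True
        power → ¬open = True
          ¬open = False
The formula evaluates to True.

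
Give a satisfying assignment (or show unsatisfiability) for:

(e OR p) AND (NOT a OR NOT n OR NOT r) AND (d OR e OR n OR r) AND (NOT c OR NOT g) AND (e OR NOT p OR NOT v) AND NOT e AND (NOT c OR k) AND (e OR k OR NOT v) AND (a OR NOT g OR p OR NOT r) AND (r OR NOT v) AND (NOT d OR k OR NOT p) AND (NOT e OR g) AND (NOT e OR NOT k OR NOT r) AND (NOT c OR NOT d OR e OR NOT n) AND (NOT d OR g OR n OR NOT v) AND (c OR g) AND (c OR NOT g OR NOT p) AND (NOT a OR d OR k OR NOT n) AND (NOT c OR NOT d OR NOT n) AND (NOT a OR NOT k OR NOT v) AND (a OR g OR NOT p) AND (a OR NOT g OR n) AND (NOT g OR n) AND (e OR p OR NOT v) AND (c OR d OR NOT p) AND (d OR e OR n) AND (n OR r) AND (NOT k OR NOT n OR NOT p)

d = True, r = True, n = False, e = False, g = False, v = False, a = True, c = True, p = True, k = True

Unit clause (NOT e) forces e = False.
In (e OR p) only p is left, so p = True.
In (e OR NOT p OR NOT v) only NOT v is left, so v = False.
Set d = True.
  then (NOT d OR k OR NOT p) forces k = True.
  then (NOT k OR NOT n OR NOT p) forces n = False.
  then (NOT g OR n) forces g = False.
  then (n OR r) forces r = True.
  then (c OR g) forces c = True.
  then (a OR g OR NOT p) forces a = True.
All clauses satisfied.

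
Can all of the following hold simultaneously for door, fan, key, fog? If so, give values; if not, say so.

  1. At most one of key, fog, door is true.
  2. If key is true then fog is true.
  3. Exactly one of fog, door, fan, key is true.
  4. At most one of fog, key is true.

door = False; fan = True; key = False; fog = False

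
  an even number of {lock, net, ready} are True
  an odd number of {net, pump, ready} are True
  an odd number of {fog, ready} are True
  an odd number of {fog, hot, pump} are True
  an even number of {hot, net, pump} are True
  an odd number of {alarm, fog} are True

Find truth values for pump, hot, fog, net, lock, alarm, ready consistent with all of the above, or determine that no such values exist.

pump = True, hot = False, fog = False, net = True, lock = False, alarm = True, ready = True

{lock, net, ready}: 2 true → even ✓
{net, pump, ready}: 3 true → odd ✓
{fog, ready}: 1 true → odd ✓
{fog, hot, pump}: 1 true → odd ✓
{hot, net, pump}: 2 true → even ✓
{alarm, fog}: 1 true → odd ✓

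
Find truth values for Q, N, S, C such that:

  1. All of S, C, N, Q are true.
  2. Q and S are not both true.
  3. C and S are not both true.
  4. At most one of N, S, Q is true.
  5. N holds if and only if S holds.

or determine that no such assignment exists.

Unsatisfiable — no assignment works.

Case Q = True:
  (1) forces S = True.
  Constraint (2) is violated (Q=T, S=T) — contradiction.
Case Q = False:
  Constraint (1) is violated (Q=F) — contradiction.
Both cases fail — unsatisfiable.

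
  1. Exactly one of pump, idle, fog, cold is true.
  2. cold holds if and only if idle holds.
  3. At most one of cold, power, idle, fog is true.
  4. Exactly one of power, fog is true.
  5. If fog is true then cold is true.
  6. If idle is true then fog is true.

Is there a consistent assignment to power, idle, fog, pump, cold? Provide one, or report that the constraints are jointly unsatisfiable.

power=T, idle=F, fog=F, pump=T, cold=F

  (1) {pump, idle, fog, cold}: 1 true — exactly one ✓
  (2) cold=F, idle=F — same ✓
  (3) {cold, power, idle, fog}: 1 true — at most one ✓
  (4) {power, fog}: 1 true — exactly one ✓
  (5) fog=F ⇒ cold: vacuous ✓
  (6) idle=F ⇒ fog: vacuous ✓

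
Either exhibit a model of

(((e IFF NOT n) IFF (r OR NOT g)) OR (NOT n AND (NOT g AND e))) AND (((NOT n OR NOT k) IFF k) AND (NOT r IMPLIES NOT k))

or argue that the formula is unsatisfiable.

r = True, n = False, k = True, g = False, e = True

  ((e IFF NOT n) IFF (r OR NOT g)) OR (NOT n AND (NOT g AND e)) = True
    (e IFF NOT n) IFF (r OR NOT g) = True
      e IFF NOT n = True
        NOT n = True
      r OR NOT g = True
        NOT g = True
    NOT n AND (NOT g AND e) = True
      NOT n = True
      NOT g AND e = True
        NOT g = True
  ((NOT n OR NOT k) IFF k) AND (NOT r IMPLIES NOT k) = True
    (NOT n OR NOT k) IFF k = True
      NOT n OR NOT k = True
        NOT n = True
        NOT k = False
    NOT r IMPLIES NOT k = True
      NOT r = False
      NOT k = False
Both conjuncts True, so the formula holds.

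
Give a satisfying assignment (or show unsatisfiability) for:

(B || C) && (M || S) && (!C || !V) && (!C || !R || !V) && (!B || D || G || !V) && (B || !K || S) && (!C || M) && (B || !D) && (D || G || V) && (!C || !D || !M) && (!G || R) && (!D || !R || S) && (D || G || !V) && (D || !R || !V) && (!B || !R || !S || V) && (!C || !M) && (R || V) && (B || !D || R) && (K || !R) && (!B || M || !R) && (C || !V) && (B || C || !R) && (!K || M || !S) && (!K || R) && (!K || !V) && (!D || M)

Set S = False.
  then (M || S) forces M = True.
  then (!C || !M) forces C = False.
  then (C || !V) forces V = False.
  then (B || C) forces B = True.
  then (R || V) forces R = True.
  then (K || !R) forces K = True.
  then (!D || !R || S) forces D = False.
  then (D || G || V) forces G = True.
All clauses satisfied.

S = False; K = True; C = False; G = True; V = False; B = True; D = False; M = True; R = True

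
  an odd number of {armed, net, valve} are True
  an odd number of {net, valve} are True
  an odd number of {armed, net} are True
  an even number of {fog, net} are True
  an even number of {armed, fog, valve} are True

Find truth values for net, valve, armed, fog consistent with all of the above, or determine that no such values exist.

UNSATISFIABLE

Adding constraints 1, 4, 5 mod 2: every variable appears an even number of times on the left, so the left side is 0.
But the right sides sum to 1 (mod 2). 0 ≠ 1 — the system is inconsistent.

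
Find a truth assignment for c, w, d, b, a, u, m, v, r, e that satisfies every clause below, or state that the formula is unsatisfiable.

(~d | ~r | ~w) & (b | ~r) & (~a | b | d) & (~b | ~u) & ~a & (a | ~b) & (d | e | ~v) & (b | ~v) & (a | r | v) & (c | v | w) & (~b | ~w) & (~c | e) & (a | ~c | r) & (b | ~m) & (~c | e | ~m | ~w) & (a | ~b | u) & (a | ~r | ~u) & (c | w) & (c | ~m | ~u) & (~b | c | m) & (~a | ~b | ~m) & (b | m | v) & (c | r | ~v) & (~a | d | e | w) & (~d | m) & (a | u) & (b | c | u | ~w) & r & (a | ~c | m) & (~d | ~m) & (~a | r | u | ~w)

Case a = True:
  Clause (~a) is falsified — contradiction.
Case a = False:
  (a | ~b) forces b = False.
  (b | ~r) forces r = False.
  Clause (r) is falsified — contradiction.
Both cases fail, so the formula is unsatisfiable.

UNSATISFIABLE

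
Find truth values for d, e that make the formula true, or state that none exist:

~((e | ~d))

d: True; e: False

  ~((e | ~d)) = True
    e | ~d = False
      ~d = False
The formula evaluates to True.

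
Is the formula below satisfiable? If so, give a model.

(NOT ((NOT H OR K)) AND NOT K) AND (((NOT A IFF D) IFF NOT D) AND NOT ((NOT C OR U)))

K=F; H=T; U=F; A=T; D=T; C=T

  NOT ((NOT H OR K)) AND NOT K = True
    NOT ((NOT H OR K)) = True
      NOT H OR K = False
        NOT H = False
    NOT K = True
  ((NOT A IFF D) IFF NOT D) AND NOT ((NOT C OR U)) = True
    (NOT A IFF D) IFF NOT D = True
      NOT A IFF D = False
        NOT A = False
      NOT D = False
    NOT ((NOT C OR U)) = True
      NOT C OR U = False
        NOT C = False
Both conjuncts True, so the formula holds.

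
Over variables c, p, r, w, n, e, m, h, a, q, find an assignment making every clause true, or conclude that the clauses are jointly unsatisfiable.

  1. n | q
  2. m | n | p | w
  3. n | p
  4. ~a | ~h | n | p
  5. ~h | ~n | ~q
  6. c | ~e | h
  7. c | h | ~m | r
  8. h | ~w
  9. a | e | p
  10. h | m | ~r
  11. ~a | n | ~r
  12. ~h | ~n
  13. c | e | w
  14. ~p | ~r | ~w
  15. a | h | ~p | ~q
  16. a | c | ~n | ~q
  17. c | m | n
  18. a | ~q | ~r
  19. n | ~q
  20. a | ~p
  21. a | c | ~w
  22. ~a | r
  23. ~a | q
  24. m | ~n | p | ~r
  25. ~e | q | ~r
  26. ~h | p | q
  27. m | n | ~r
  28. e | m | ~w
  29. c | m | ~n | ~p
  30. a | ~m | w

c: True; p: False; r: True; w: False; n: True; e: False; m: True; h: False; a: True; q: True

Set c = True.
Set p = False.
  then (n | p) forces n = True.
  then (~h | ~n) forces h = False.
  then (h | ~w) forces w = False.
Set r = True.
  then (h | m | ~r) forces m = True.
  then (a | ~m | w) forces a = True.
  then (~a | q) forces q = True.
Set e = False.
All clauses satisfied.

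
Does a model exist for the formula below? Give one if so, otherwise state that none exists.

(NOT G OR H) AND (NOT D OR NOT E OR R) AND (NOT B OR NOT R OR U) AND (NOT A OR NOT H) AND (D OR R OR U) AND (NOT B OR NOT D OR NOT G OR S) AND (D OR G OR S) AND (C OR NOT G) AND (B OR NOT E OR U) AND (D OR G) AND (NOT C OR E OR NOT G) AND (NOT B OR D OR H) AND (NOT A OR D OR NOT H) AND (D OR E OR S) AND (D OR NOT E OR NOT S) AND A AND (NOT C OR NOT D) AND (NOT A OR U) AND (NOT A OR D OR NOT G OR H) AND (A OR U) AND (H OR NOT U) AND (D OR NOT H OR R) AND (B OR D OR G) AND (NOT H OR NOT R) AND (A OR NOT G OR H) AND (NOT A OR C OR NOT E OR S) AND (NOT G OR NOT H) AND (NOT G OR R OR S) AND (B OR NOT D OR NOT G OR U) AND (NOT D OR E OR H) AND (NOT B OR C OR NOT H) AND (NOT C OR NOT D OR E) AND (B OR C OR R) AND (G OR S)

Unsatisfiable — no assignment works.

Case U = True:
  (A) forces A = True.
  (NOT A OR NOT H) forces H = False.
  Clause (H OR NOT U) is falsified — contradiction.
Case U = False:
  (A) forces A = True.
  Clause (NOT A OR U) is falsified — contradiction.
Both cases fail, so the formula is unsatisfiable.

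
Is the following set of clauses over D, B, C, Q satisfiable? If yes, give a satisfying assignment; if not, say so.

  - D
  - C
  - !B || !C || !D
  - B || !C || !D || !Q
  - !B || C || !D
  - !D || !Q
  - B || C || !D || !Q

Unit clause (D) forces D = True.
Unit clause (C) forces C = True.
In (!B || !C || !D) only !B is left, so B = False.
In (B || !C || !D || !Q) only !Q is left, so Q = False.
Check each clause:
  (D): D holds.
  (C): C holds.
  (!B || !C || !D): !B holds.
  (B || !C || !D || !Q): !Q holds.
  (!B || C || !D): !B holds.
  (!D || !Q): !Q holds.
  (B || C || !D || !Q): C holds.
All clauses satisfied.

D: True, B: False, C: True, Q: False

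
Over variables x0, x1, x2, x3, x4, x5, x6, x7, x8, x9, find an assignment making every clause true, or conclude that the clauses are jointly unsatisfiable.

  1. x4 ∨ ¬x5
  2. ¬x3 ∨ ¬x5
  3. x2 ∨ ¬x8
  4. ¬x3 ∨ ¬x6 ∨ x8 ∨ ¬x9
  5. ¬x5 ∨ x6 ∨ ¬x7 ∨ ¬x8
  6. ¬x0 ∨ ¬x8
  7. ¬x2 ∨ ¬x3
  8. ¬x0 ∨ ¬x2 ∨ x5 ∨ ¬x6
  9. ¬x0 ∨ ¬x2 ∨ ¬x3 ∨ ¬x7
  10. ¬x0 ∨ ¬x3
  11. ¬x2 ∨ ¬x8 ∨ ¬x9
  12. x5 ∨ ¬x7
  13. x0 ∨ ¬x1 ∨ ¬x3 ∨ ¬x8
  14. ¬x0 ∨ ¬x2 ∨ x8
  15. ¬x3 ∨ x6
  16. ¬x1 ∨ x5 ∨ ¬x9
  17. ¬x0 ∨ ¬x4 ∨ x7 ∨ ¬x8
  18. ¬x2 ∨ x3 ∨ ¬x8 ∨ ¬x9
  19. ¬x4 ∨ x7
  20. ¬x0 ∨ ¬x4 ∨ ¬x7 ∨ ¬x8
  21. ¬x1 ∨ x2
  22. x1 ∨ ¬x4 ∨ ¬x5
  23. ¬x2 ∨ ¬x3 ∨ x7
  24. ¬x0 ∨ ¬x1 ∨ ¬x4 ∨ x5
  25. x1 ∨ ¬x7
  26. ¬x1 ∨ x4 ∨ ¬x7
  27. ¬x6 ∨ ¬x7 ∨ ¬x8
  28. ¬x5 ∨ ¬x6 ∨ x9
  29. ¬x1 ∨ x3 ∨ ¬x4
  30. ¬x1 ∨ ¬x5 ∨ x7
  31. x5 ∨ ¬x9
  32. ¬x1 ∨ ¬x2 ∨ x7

Set x0 = False.
Set x1 = False.
  then (x1 ∨ ¬x7) forces x7 = False.
  then (¬x4 ∨ x7) forces x4 = False.
  then (x4 ∨ ¬x5) forces x5 = False.
  then (x5 ∨ ¬x9) forces x9 = False.
Set x2 = True.
  then (¬x2 ∨ ¬x3) forces x3 = False.
Set x6 = True.
Set x8 = True.
All clauses satisfied.

x0: False; x1: False; x2: True; x3: False; x4: False; x5: False; x6: True; x7: False; x8: True; x9: False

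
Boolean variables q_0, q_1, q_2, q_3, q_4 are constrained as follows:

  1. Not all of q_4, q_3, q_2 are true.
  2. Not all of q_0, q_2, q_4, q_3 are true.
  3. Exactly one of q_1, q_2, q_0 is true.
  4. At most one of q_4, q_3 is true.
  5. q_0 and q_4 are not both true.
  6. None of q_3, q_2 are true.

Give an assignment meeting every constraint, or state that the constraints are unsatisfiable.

q_0: False; q_1: True; q_2: False; q_3: False; q_4: False

  (1) {q_4, q_3, q_2}: 0/3 true — not all ✓
  (2) {q_0, q_2, q_4, q_3}: 0/4 true — not all ✓
  (3) {q_1, q_2, q_0}: 1 true — exactly one ✓
  (4) {q_4, q_3}: 0 true — at most one ✓
  (5) q_0=F, q_4=F — not both ✓
  (6) {q_3, q_2}: 0 true — none ✓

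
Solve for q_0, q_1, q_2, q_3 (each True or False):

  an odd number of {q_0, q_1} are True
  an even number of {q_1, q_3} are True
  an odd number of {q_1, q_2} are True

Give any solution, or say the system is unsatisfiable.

q_0 = True, q_1 = False, q_2 = True, q_3 = False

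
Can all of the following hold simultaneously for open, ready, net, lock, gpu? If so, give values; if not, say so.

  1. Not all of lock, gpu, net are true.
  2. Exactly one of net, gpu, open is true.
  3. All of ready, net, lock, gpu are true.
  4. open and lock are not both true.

No satisfying assignment exists.

Case net = True:
  (2) with net=T forces gpu = False.
  Constraint (3) is violated (gpu=F) — contradiction.
Case net = False:
  Constraint (3) is violated (net=F) — contradiction.
Both cases fail — unsatisfiable.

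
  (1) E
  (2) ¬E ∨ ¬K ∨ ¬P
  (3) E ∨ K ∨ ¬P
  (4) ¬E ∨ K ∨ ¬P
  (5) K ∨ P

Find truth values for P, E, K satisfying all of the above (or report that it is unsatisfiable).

P = False, E = True, K = True

Unit clause (E) forces E = True.
Set P = False.
  then (K ∨ P) forces K = True.
Check each clause:
  (E): E holds.
  (¬E ∨ ¬K ∨ ¬P): ¬P holds.
  (E ∨ K ∨ ¬P): E holds.
  (¬E ∨ K ∨ ¬P): K holds.
  (K ∨ P): K holds.
All clauses satisfied.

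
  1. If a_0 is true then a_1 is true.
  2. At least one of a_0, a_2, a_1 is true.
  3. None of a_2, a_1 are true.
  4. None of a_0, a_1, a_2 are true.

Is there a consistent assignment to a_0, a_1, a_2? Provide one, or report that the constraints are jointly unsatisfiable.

Case a_2 = True:
  Constraint (3) is violated (a_2=T) — contradiction.
Case a_2 = False:
  (3) forces a_1 = False.
  (1) with a_1=F forces a_0 = False.
  Constraint (2) is violated (a_0=F, a_2=F, a_1=F) — contradiction.
Both cases fail — unsatisfiable.

The formula is unsatisfiable.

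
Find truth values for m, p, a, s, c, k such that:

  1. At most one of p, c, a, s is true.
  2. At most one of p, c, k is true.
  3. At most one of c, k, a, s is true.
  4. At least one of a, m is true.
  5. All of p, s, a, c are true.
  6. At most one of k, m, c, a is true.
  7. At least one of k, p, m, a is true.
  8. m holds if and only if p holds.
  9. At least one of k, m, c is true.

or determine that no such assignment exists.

The formula is unsatisfiable.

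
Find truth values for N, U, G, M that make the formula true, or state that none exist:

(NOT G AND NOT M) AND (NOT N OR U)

N: False; U: True; G: False; M: False

  NOT G AND NOT M = True
    NOT G = True
    NOT M = True
  NOT N OR U = True
    NOT N = True
Both conjuncts True, so the formula holds.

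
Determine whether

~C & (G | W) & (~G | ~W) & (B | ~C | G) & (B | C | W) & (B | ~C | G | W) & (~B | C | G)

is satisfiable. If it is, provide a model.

Unit clause (~C) forces C = False.
Set W = True.
  then (~G | ~W) forces G = False.
  then (~B | C | G) forces B = False.
Check each clause:
  (~C): ~C holds.
  (G | W): W holds.
  (~G | ~W): ~G holds.
  (B | ~C | G): ~C holds.
  (B | C | W): W holds.
  (B | ~C | G | W): ~C holds.
  (~B | C | G): ~B holds.
All clauses satisfied.

C: False, W: True, G: False, B: False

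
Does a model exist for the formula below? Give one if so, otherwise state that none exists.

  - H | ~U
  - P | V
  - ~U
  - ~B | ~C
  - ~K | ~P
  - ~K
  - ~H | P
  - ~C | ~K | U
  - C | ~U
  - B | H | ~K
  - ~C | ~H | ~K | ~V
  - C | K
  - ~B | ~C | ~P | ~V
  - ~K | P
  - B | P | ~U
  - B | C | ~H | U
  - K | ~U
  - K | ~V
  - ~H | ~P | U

P: True; U: False; B: False; C: True; K: False; H: False; V: False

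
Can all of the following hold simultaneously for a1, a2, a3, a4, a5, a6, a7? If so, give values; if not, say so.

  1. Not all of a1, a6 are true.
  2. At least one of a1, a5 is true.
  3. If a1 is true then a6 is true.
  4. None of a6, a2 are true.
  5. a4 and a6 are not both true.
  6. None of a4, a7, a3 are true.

a1 = False, a2 = False, a3 = False, a4 = False, a5 = True, a6 = False, a7 = False

  (1) {a1, a6}: 0/2 true — not all ✓
  (2) {a1, a5}: 1 true — at least one ✓
  (3) a1=F ⇒ a6: vacuous ✓
  (4) {a6, a2}: 0 true — none ✓
  (5) a4=F, a6=F — not both ✓
  (6) {a4, a7, a3}: 0 true — none ✓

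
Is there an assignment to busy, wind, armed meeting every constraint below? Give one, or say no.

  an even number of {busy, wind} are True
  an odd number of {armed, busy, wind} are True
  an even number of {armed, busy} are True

busy = True, wind = True, armed = True

{busy, wind}: 2 true → even ✓
{armed, busy, wind}: 3 true → odd ✓
{armed, busy}: 2 true → even ✓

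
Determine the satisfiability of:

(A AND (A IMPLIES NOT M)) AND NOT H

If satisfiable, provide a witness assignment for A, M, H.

A = True, M = False, H = False

  A AND (A IMPLIES NOT M) = True
    A IMPLIES NOT M = True
      NOT M = True
  NOT H = True
Both conjuncts True, so the formula holds.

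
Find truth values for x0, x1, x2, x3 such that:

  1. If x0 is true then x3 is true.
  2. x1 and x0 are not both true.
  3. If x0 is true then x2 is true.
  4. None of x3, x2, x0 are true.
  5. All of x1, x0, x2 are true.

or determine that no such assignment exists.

No satisfying assignment exists.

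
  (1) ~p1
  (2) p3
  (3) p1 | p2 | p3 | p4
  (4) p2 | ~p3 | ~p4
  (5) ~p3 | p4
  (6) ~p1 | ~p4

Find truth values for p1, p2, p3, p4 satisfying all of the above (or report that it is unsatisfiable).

p1: False; p2: True; p3: True; p4: True

Unit clause (~p1) forces p1 = False.
Unit clause (p3) forces p3 = True.
In (~p3 | p4) only p4 is left, so p4 = True.
In (p2 | ~p3 | ~p4) only p2 is left, so p2 = True.
Check each clause:
  (~p1): ~p1 holds.
  (p3): p3 holds.
  (p1 | p2 | p3 | p4): p2 holds.
  (p2 | ~p3 | ~p4): p2 holds.
  (~p3 | p4): p4 holds.
  (~p1 | ~p4): ~p1 holds.
All clauses satisfied.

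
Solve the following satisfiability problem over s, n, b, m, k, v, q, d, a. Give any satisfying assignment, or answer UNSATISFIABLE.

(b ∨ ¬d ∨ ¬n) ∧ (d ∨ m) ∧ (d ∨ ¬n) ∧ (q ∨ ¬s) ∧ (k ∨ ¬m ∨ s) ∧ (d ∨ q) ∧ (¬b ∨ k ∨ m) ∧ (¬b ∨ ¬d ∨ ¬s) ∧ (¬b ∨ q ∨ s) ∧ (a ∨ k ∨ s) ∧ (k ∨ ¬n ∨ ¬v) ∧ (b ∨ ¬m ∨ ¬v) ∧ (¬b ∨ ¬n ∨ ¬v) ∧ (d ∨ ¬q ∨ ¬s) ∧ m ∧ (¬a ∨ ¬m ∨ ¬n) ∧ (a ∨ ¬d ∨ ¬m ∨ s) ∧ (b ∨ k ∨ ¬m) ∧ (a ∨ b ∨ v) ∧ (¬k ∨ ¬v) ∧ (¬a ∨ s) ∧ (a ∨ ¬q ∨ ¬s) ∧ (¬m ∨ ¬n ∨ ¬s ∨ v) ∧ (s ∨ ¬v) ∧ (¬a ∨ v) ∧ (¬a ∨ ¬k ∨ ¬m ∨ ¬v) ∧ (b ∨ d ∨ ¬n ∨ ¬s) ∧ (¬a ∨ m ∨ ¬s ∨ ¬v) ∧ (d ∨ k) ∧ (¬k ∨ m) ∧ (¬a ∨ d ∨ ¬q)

Unit clause (m) forces m = True.
Set s = False.
  then (k ∨ ¬m ∨ s) forces k = True.
  then (¬k ∨ ¬v) forces v = False.
  then (¬a ∨ s) forces a = False.
  then (a ∨ ¬d ∨ ¬m ∨ s) forces d = False.
  then (a ∨ b ∨ v) forces b = True.
  then (d ∨ ¬n) forces n = False.
  then (d ∨ q) forces q = True.
All clauses satisfied.

s = False; n = False; b = True; m = True; k = True; v = False; q = True; d = False; a = False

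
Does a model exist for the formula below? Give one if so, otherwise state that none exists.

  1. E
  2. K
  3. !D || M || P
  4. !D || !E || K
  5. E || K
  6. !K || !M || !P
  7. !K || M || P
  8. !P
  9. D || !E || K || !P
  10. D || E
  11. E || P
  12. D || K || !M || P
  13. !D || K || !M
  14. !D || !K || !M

P = False; D = False; M = True; K = True; E = True

Unit clause (E) forces E = True.
Unit clause (K) forces K = True.
Unit clause (!P) forces P = False.
In (!K || M || P) only M is left, so M = True.
In (!D || !K || !M) only !D is left, so D = False.
All clauses satisfied.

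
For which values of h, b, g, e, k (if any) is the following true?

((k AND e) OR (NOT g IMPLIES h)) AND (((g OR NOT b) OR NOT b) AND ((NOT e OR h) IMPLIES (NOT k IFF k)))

h = False; b = False; g = True; e = True; k = True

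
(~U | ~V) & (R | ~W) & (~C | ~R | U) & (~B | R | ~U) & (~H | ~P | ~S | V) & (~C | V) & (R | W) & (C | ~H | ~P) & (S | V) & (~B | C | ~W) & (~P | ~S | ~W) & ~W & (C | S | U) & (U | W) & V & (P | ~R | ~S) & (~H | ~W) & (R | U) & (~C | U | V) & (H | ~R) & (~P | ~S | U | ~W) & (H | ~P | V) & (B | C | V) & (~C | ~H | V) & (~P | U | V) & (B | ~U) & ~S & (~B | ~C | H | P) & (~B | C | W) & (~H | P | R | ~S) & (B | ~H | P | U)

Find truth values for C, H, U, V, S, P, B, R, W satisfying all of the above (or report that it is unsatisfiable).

Case U = True:
  (~U | ~V) forces V = False.
  Clause (V) is falsified — contradiction.
Case U = False:
  (~W) forces W = False.
  Clause (U | W) is falsified — contradiction.
Both cases fail, so the formula is unsatisfiable.

UNSATISFIABLE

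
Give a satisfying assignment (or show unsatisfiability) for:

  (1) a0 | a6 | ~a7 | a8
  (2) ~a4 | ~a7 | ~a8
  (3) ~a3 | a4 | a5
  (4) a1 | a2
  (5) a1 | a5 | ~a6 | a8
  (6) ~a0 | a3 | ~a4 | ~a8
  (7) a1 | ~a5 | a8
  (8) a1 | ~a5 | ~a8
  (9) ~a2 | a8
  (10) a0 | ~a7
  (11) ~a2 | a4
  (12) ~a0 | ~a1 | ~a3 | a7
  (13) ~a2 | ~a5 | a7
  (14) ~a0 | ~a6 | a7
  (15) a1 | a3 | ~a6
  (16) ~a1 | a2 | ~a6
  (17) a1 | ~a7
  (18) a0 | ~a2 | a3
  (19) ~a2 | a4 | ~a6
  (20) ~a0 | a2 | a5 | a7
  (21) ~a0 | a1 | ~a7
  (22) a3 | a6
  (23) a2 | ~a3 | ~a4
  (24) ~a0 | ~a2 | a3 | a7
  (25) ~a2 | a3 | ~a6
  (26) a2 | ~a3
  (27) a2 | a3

Set a0 = False.
  then (a0 | ~a7) forces a7 = False.
Set a1 = False.
  then (a1 | a2) forces a2 = True.
  then (~a2 | a8) forces a8 = True.
  then (~a2 | a4) forces a4 = True.
  then (~a2 | ~a5 | a7) forces a5 = False.
  then (a0 | ~a2 | a3) forces a3 = True.
Set a6 = True.
All clauses satisfied.

a0: False, a1: False, a2: True, a3: True, a4: True, a5: False, a6: True, a7: False, a8: True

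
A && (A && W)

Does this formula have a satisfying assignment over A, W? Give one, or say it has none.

A: True, W: True

  A && W = True
Both conjuncts True, so the formula holds.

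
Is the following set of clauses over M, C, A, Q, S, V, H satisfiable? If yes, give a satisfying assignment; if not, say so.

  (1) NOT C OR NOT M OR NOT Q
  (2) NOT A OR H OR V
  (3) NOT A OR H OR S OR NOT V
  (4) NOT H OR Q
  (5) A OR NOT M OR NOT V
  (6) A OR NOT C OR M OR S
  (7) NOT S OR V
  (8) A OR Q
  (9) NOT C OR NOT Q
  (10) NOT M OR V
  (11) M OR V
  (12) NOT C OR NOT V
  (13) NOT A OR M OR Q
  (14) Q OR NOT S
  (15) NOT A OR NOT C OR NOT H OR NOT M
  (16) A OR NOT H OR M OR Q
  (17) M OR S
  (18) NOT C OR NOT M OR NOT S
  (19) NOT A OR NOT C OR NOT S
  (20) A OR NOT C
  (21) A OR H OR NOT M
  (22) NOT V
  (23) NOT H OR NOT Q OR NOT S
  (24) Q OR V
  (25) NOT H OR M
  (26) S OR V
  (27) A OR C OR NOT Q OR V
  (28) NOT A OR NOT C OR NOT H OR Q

The formula is unsatisfiable.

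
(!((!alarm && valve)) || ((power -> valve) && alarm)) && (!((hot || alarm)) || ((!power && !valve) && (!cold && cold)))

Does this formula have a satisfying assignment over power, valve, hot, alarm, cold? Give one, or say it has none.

power = False; valve = False; hot = False; alarm = False; cold = True

  !((!alarm && valve)) || ((power -> valve) && alarm) = True
    !((!alarm && valve)) = True
      !alarm && valve = False
        !alarm = True
    (power -> valve) && alarm = False
      power -> valve = True
  !((hot || alarm)) || ((!power && !valve) && (!cold && cold)) = True
    !((hot || alarm)) = True
      hot || alarm = False
    (!power && !valve) && (!cold && cold) = False
      !power && !valve = True
        !power = True
        !valve = True
      !cold && cold = False
        !cold = False
Both conjuncts True, so the formula holds.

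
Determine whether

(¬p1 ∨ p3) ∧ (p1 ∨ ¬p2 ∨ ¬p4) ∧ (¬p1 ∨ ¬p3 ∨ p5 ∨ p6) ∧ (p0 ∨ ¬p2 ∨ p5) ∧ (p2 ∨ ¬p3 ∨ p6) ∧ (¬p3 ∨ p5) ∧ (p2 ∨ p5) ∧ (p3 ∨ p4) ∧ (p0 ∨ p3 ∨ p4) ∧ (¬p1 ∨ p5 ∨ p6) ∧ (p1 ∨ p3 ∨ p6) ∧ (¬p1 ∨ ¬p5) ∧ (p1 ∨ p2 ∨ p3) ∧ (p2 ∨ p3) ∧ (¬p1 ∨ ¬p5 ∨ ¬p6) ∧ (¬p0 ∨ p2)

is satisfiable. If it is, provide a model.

p0=F, p1=F, p2=T, p3=T, p4=F, p5=T, p6=F

Set p0 = False.
Try p1 = True:
  (¬p1 ∨ p3) forces p3 = True.
  (¬p3 ∨ p5) forces p5 = True.
  clause (¬p1 ∨ ¬p5) is falsified — backtrack.
So p1 = False.
Set p2 = True.
  then (p1 ∨ ¬p2 ∨ ¬p4) forces p4 = False.
  then (p0 ∨ ¬p2 ∨ p5) forces p5 = True.
  then (p3 ∨ p4) forces p3 = True.
Set p6 = False.
All clauses satisfied.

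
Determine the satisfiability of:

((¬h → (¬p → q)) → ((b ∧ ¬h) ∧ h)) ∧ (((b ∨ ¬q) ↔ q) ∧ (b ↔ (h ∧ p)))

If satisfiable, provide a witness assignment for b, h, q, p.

No satisfying assignment exists.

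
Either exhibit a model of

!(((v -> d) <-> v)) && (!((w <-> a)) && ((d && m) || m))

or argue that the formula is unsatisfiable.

d = False; a = False; m = True; v = True; w = True

  !(((v -> d) <-> v)) = True
    (v -> d) <-> v = False
      v -> d = False
  !((w <-> a)) && ((d && m) || m) = True
    !((w <-> a)) = True
      w <-> a = False
    (d && m) || m = True
      d && m = False
Both conjuncts True, so the formula holds.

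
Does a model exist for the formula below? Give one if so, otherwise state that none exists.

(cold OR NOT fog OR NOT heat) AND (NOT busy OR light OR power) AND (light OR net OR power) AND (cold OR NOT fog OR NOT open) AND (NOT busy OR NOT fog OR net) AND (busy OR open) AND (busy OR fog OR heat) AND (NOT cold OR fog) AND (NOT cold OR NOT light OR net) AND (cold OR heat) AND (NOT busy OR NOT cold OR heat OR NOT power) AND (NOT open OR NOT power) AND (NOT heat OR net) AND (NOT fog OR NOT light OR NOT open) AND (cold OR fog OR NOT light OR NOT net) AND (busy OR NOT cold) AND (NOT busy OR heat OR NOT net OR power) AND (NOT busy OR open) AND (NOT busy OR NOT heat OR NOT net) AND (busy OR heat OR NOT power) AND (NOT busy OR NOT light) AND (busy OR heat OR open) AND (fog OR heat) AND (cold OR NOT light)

heat = True, busy = False, net = True, open = True, power = False, cold = False, light = False, fog = False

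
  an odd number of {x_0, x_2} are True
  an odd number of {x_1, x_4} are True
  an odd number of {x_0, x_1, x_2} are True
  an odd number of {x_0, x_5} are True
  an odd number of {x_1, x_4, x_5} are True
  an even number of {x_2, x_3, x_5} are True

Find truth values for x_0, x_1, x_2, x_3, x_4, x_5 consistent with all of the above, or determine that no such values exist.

x_0 = True, x_1 = False, x_2 = False, x_3 = False, x_4 = True, x_5 = False

{x_0, x_2}: 1 true → odd ✓
{x_1, x_4}: 1 true → odd ✓
{x_0, x_1, x_2}: 1 true → odd ✓
{x_0, x_5}: 1 true → odd ✓
{x_1, x_4, x_5}: 1 true → odd ✓
{x_2, x_3, x_5}: 0 true → even ✓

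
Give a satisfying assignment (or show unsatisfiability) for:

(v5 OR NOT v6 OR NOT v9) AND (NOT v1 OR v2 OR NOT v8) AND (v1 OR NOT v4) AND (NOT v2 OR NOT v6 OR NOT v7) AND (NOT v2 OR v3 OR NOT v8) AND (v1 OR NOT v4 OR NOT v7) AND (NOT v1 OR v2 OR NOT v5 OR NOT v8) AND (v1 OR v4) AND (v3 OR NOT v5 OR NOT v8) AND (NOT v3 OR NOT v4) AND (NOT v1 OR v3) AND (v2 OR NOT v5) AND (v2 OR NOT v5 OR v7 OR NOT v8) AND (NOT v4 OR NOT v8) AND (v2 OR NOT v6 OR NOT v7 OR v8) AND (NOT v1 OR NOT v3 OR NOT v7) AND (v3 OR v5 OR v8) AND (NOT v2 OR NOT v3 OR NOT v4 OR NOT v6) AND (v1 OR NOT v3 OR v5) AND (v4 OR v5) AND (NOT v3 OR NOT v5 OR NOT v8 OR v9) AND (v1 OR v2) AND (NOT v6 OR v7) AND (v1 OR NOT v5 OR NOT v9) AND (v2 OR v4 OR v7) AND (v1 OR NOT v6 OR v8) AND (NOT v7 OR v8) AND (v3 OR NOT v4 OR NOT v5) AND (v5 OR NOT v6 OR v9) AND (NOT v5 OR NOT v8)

v1 = True, v2 = True, v3 = True, v4 = False, v5 = True, v6 = False, v7 = False, v8 = False, v9 = False

Try v1 = False:
  (v1 OR NOT v4) forces v4 = False.
  clause (v1 OR v4) is falsified — backtrack.
So v1 = True.
  then (NOT v1 OR v3) forces v3 = True.
  then (NOT v1 OR NOT v3 OR NOT v7) forces v7 = False.
  then (NOT v6 OR v7) forces v6 = False.
  then (NOT v3 OR NOT v4) forces v4 = False.
  then (v4 OR v5) forces v5 = True.
  then (v2 OR v4 OR v7) forces v2 = True.
  then (NOT v5 OR NOT v8) forces v8 = False.
Set v9 = False.
All clauses satisfied.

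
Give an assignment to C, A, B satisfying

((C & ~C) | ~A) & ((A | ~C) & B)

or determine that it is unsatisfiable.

C = False; A = False; B = True

  (C & ~C) | ~A = True
    C & ~C = False
      ~C = True
    ~A = True
  (A | ~C) & B = True
    A | ~C = True
      ~C = True
Both conjuncts True, so the formula holds.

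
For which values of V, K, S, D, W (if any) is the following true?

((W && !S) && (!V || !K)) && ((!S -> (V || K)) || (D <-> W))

V: False, K: True, S: False, D: True, W: True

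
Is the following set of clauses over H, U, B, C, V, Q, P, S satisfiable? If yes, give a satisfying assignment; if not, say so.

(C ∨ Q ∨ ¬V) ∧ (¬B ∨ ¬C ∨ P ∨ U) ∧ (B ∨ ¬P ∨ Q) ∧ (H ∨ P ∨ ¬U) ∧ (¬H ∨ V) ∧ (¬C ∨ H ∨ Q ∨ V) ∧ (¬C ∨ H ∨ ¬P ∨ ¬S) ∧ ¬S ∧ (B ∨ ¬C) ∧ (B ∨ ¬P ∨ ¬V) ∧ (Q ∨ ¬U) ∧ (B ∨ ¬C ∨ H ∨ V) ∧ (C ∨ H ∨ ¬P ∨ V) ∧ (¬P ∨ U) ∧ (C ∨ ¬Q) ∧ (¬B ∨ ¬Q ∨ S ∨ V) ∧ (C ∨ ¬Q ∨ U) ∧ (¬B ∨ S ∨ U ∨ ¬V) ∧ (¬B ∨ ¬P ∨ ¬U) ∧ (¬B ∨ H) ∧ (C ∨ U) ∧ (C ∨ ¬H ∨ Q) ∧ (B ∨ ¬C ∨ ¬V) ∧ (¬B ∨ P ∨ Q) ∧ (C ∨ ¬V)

H = True, U = True, B = True, C = True, V = True, Q = True, P = False, S = False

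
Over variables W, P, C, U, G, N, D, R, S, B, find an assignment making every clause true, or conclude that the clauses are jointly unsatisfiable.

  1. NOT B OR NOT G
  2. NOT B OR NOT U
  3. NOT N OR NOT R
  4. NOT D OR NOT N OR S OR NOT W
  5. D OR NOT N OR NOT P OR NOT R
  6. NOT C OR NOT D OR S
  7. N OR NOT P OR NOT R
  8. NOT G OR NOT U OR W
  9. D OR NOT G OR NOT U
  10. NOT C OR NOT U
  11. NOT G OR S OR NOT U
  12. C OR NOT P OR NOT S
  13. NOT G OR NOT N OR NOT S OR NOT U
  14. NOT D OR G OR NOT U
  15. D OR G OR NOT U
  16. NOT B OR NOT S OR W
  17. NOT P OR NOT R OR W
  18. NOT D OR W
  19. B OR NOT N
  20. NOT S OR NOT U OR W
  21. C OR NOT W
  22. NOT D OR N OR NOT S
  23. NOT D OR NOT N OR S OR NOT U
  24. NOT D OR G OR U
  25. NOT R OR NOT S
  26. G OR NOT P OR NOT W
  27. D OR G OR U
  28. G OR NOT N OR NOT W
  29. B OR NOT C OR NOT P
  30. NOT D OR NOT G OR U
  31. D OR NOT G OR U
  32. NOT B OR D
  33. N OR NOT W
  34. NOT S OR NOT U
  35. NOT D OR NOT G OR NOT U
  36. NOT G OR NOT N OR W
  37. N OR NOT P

UNSATISFIABLE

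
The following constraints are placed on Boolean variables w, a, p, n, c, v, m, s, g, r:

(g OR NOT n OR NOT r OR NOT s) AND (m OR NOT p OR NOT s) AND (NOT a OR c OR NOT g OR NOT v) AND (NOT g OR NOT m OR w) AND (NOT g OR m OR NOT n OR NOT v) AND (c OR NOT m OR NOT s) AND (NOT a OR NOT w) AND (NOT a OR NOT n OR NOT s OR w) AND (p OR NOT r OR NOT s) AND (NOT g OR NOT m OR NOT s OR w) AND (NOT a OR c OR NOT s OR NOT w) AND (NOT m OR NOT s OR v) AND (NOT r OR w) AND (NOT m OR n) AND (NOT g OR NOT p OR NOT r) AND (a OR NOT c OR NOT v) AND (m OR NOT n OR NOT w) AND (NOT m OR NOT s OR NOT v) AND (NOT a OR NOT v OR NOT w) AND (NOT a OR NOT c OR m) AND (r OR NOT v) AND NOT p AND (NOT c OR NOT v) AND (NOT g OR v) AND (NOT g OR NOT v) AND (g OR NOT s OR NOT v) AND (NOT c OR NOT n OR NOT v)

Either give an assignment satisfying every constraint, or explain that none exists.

Unit clause (NOT p) forces p = False.
Set w = True.
  then (NOT a OR NOT w) forces a = False.
Set n = True.
  then (m OR NOT n OR NOT w) forces m = True.
Set c = True.
  then (a OR NOT c OR NOT v) forces v = False.
  then (NOT g OR v) forces g = False.
  then (NOT m OR NOT s OR v) forces s = False.
Set r = False.
All clauses satisfied.

w=T, a=F, p=F, n=T, c=T, v=F, m=T, s=F, g=F, r=F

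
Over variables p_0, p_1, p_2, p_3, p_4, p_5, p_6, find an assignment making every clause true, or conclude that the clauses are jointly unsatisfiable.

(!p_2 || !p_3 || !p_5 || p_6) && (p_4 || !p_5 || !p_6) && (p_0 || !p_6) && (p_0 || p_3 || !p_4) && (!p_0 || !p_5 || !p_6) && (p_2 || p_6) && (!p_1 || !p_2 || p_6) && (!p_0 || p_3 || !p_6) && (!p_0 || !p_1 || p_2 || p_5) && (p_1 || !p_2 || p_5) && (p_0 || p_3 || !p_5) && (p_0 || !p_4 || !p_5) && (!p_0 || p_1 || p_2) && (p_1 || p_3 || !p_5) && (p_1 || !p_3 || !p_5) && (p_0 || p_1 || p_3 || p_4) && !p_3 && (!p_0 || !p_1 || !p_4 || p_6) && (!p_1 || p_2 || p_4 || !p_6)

Case p_6 = True:
  (p_0 || !p_6) forces p_0 = True.
  (!p_0 || !p_5 || !p_6) forces p_5 = False.
  (!p_0 || p_3 || !p_6) forces p_3 = True.
  Clause (!p_3) is falsified — contradiction.
Case p_6 = False:
  (p_2 || p_6) forces p_2 = True.
  (!p_1 || !p_2 || p_6) forces p_1 = False.
  (p_1 || !p_2 || p_5) forces p_5 = True.
  (!p_2 || !p_3 || !p_5 || p_6) forces p_3 = False.
  Clause (p_1 || p_3 || !p_5) is falsified — contradiction.
Both cases fail, so the formula is unsatisfiable.

Unsatisfiable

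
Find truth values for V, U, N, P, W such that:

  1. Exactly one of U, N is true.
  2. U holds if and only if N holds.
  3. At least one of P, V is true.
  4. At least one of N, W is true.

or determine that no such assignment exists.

Case U = True:
  (1) with U=T forces N = False.
  Constraint (2) is violated (U=T, N=F) — contradiction.
Case U = False:
  (1) with U=F forces N = True.
  Constraint (2) is violated (U=F, N=T) — contradiction.
Both cases fail — unsatisfiable.

Unsatisfiable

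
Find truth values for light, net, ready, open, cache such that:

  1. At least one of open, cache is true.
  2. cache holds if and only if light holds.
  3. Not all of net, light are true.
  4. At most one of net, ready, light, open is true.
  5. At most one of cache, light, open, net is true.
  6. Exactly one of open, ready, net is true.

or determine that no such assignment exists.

light: False, net: False, ready: False, open: True, cache: False

  (1) {open, cache}: 1 true — at least one ✓
  (2) cache=F, light=F — same ✓
  (3) {net, light}: 0/2 true — not all ✓
  (4) {net, ready, light, open}: 1 true — at most one ✓
  (5) {cache, light, open, net}: 1 true — at most one ✓
  (6) {open, ready, net}: 1 true — exactly one ✓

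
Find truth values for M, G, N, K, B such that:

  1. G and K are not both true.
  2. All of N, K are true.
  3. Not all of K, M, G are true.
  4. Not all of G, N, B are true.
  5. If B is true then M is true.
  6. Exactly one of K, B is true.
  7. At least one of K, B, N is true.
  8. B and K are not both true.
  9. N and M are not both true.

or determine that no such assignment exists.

M=F, G=F, N=T, K=T, B=F

  (1) G=F, K=T — not both ✓
  (2) {N, K}: all 2 true ✓
  (3) {K, M, G}: 1/3 true — not all ✓
  (4) {G, N, B}: 1/3 true — not all ✓
  (5) B=F ⇒ M: vacuous ✓
  (6) {K, B}: 1 true — exactly one ✓
  (7) {K, B, N}: 2 true — at least one ✓
  (8) B=F, K=T — not both ✓
  (9) N=T, M=F — not both ✓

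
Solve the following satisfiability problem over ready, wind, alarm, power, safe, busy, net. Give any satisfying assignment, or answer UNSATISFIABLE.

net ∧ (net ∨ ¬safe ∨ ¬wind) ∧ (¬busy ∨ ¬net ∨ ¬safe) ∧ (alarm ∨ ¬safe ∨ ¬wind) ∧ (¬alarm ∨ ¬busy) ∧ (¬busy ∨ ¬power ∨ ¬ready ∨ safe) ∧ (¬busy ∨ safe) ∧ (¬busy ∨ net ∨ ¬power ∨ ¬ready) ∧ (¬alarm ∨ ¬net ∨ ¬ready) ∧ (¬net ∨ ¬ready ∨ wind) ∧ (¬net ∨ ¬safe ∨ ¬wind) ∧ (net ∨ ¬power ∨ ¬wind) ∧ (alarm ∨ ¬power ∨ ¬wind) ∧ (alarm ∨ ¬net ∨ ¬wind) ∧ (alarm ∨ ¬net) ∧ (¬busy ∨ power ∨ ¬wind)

ready: False, wind: False, alarm: True, power: False, safe: False, busy: False, net: True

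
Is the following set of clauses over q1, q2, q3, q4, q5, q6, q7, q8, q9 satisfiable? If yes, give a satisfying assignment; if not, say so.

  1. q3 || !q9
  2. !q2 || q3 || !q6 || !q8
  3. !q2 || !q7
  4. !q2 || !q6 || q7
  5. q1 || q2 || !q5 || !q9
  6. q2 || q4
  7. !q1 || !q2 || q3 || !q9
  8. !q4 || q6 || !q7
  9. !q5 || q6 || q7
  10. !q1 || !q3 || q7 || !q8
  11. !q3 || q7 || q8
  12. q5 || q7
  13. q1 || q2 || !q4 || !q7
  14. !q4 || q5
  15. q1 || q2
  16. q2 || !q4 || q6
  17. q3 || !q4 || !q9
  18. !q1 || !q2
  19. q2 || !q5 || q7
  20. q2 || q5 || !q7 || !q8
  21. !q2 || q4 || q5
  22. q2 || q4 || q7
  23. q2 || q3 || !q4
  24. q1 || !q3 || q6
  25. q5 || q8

q1=T; q2=F; q3=T; q4=T; q5=T; q6=T; q7=T; q8=T; q9=T

Try q1 = False:
  (q1 || q2) forces q2 = True.
  (!q2 || !q7) forces q7 = False.
  (!q2 || !q6 || q7) forces q6 = False.
  (!q5 || q6 || q7) forces q5 = False.
  clause (q5 || q7) is falsified — backtrack.
So q1 = True.
  then (!q1 || !q2) forces q2 = False.
  then (q2 || q4) forces q4 = True.
  then (!q4 || q5) forces q5 = True.
  then (q2 || !q4 || q6) forces q6 = True.
  then (q2 || !q5 || q7) forces q7 = True.
  then (q2 || q3 || !q4) forces q3 = True.
Set q8 = True.
Set q9 = True.
All clauses satisfied.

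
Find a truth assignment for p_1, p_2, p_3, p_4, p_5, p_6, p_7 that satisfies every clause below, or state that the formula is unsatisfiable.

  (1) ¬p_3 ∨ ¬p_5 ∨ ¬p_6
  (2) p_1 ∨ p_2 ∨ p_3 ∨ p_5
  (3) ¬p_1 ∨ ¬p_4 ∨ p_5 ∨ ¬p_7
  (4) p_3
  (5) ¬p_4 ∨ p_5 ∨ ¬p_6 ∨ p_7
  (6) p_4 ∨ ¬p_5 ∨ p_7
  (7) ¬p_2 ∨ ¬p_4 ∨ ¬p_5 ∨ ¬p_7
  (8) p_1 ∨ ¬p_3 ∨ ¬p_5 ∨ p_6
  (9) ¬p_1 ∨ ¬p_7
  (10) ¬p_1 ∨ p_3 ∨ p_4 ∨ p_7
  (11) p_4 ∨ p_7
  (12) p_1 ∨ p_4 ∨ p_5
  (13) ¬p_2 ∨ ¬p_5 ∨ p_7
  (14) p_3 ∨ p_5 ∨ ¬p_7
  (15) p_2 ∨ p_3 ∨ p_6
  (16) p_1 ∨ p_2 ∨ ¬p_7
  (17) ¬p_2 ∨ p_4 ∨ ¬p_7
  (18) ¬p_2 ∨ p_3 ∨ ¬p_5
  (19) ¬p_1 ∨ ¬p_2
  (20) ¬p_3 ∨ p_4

Unit clause (p_3) forces p_3 = True.
In (¬p_3 ∨ p_4) only p_4 is left, so p_4 = True.
Set p_1 = False.
Set p_2 = True.
Set p_5 = False.
Set p_6 = True.
  then (¬p_4 ∨ p_5 ∨ ¬p_6 ∨ p_7) forces p_7 = True.
All clauses satisfied.

p_1 = False, p_2 = True, p_3 = True, p_4 = True, p_5 = False, p_6 = True, p_7 = True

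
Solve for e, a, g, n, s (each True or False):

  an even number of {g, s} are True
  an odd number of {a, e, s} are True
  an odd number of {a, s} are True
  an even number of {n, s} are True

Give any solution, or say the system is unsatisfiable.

e: False, a: False, g: True, n: True, s: True

{g, s}: 2 true → even ✓
{a, e, s}: 1 true → odd ✓
{a, s}: 1 true → odd ✓
{n, s}: 2 true → even ✓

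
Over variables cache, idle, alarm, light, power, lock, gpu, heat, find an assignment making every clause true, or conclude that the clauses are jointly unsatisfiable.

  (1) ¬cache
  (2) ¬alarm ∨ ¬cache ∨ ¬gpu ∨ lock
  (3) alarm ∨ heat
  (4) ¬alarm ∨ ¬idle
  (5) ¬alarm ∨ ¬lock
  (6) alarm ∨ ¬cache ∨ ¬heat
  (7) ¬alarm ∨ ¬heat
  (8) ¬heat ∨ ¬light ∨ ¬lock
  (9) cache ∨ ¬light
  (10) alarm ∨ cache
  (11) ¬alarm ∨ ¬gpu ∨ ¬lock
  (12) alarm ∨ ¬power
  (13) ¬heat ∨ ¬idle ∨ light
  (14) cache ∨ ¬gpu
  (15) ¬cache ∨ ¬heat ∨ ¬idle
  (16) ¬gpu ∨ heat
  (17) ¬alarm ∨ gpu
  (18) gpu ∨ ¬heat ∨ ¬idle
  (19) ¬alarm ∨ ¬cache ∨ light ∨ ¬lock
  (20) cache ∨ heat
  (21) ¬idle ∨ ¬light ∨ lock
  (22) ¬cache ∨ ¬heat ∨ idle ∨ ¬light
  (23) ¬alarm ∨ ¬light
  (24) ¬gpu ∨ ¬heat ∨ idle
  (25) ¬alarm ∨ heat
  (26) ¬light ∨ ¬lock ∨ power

Case heat = True:
  (¬cache) forces cache = False.
  (¬alarm ∨ ¬heat) forces alarm = False.
  Clause (alarm ∨ cache) is falsified — contradiction.
Case heat = False:
  (¬cache) forces cache = False.
  Clause (cache ∨ heat) is falsified — contradiction.
Both cases fail, so the formula is unsatisfiable.

The formula is unsatisfiable.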